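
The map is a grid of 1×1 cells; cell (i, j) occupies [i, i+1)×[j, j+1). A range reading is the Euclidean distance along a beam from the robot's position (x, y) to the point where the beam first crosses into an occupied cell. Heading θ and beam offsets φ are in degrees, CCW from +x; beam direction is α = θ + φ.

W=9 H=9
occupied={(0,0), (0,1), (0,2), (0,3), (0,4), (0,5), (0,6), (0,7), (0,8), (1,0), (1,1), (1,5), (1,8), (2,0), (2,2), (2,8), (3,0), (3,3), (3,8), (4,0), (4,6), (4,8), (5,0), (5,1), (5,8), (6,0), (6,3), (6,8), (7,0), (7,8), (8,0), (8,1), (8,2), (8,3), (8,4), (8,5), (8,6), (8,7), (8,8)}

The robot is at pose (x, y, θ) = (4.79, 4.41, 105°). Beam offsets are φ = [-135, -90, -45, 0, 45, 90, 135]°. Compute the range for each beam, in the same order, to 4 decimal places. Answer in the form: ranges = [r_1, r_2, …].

ranges = [1.3972, 3.3232, 4.1454, 1.6461, 4.3763, 1.5841, 1.5800]

beam 1: φ=-135°, α=330°
  dir = (cos 330°, sin 330°) = (0.8660, -0.5000); from cell (4,4)
  next x-line at t=0.2425, next y-line at t=0.8200; Δt_x=1.1547, Δt_y=2.0000
    x: enter (5,4) at t=0.2425
    y: enter (5,3) at t=0.8200
    x: enter (6,3) at t=1.3972 ← occupied
  → r_1 = 1.3972
beam 2: φ=-90°, α=15°
  dir = (cos 15°, sin 15°) = (0.9659, 0.2588); from cell (4,4)
  next x-line at t=0.2174, next y-line at t=2.2796; Δt_x=1.0353, Δt_y=3.8637
    x: enter (5,4) at t=0.2174
    x: enter (6,4) at t=1.2527
    y: enter (6,5) at t=2.2796
    x: enter (7,5) at t=2.2880
    x: enter (8,5) at t=3.3232 ← occupied
  → r_2 = 3.3232
beam 3: φ=-45°, α=60°
  dir = (cos 60°, sin 60°) = (0.5000, 0.8660); from cell (4,4)
  next x-line at t=0.4200, next y-line at t=0.6813; Δt_x=2.0000, Δt_y=1.1547
    x: enter (5,4) at t=0.4200
    y: enter (5,5) at t=0.6813
    y: enter (5,6) at t=1.8360
    x: enter (6,6) at t=2.4200
    y: enter (6,7) at t=2.9907
    y: enter (6,8) at t=4.1454 ← occupied
  → r_3 = 4.1454
beam 4: φ=0°, α=105°
  dir = (cos 105°, sin 105°) = (-0.2588, 0.9659); from cell (4,4)
  next x-line at t=3.0523, next y-line at t=0.6108; Δt_x=3.8637, Δt_y=1.0353
    y: enter (4,5) at t=0.6108
    y: enter (4,6) at t=1.6461 ← occupied
  → r_4 = 1.6461
beam 5: φ=45°, α=150°
  dir = (cos 150°, sin 150°) = (-0.8660, 0.5000); from cell (4,4)
  next x-line at t=0.9122, next y-line at t=1.1800; Δt_x=1.1547, Δt_y=2.0000
    x: enter (3,4) at t=0.9122
    y: enter (3,5) at t=1.1800
    x: enter (2,5) at t=2.0669
    y: enter (2,6) at t=3.1800
    x: enter (1,6) at t=3.2216
    x: enter (0,6) at t=4.3763 ← occupied
  → r_5 = 4.3763
beam 6: φ=90°, α=195°
  dir = (cos 195°, sin 195°) = (-0.9659, -0.2588); from cell (4,4)
  next x-line at t=0.8179, next y-line at t=1.5841; Δt_x=1.0353, Δt_y=3.8637
    x: enter (3,4) at t=0.8179
    y: enter (3,3) at t=1.5841 ← occupied
  → r_6 = 1.5841
beam 7: φ=135°, α=240°
  dir = (cos 240°, sin 240°) = (-0.5000, -0.8660); from cell (4,4)
  next x-line at t=1.5800, next y-line at t=0.4734; Δt_x=2.0000, Δt_y=1.1547
    y: enter (4,3) at t=0.4734
    x: enter (3,3) at t=1.5800 ← occupied
  → r_7 = 1.5800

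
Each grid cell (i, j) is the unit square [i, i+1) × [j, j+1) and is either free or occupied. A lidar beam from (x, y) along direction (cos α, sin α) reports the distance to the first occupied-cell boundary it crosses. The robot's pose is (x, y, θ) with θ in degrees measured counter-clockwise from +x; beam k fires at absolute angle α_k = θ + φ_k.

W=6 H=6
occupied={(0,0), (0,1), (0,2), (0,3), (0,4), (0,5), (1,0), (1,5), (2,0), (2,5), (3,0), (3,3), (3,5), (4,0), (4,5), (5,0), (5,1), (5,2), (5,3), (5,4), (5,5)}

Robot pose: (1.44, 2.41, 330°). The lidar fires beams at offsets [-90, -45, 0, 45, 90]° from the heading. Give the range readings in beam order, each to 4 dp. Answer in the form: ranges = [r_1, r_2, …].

ranges = [0.8800, 1.4597, 2.8200, 2.2796, 2.9907]

beam 1: φ=-90°, α=240°
  d=(-0.5000,-0.8660)  start (1,2)  tX=0.8800 tY=0.4734  stride 1/|dx|=2.0000 1/|dy|=1.1547
    cross y-line → (1,1), t=0.4734
    cross x-line → (0,1), t=0.8800 (wall)
  → r_1 = 0.8800
beam 2: φ=-45°, α=285°
  d=(0.2588,-0.9659)  start (1,2)  tX=2.1637 tY=0.4245  stride 1/|dx|=3.8637 1/|dy|=1.0353
    cross y-line → (1,1), t=0.4245
    cross y-line → (1,0), t=1.4597 (wall)
  → r_2 = 1.4597
beam 3: φ=0°, α=330°
  d=(0.8660,-0.5000)  start (1,2)  tX=0.6466 tY=0.8200  stride 1/|dx|=1.1547 1/|dy|=2.0000
    cross x-line → (2,2), t=0.6466
    cross y-line → (2,1), t=0.8200
    cross x-line → (3,1), t=1.8013
    cross y-line → (3,0), t=2.8200 (wall)
  → r_3 = 2.8200
beam 4: φ=45°, α=15°
  d=(0.9659,0.2588)  start (1,2)  tX=0.5798 tY=2.2796  stride 1/|dx|=1.0353 1/|dy|=3.8637
    cross x-line → (2,2), t=0.5798
    cross x-line → (3,2), t=1.6150
    cross y-line → (3,3), t=2.2796 (wall)
  → r_4 = 2.2796
beam 5: φ=90°, α=60°
  d=(0.5000,0.8660)  start (1,2)  tX=1.1200 tY=0.6813  stride 1/|dx|=2.0000 1/|dy|=1.1547
    cross y-line → (1,3), t=0.6813
    cross x-line → (2,3), t=1.1200
    cross y-line → (2,4), t=1.8360
    cross y-line → (2,5), t=2.9907 (wall)
  → r_5 = 2.9907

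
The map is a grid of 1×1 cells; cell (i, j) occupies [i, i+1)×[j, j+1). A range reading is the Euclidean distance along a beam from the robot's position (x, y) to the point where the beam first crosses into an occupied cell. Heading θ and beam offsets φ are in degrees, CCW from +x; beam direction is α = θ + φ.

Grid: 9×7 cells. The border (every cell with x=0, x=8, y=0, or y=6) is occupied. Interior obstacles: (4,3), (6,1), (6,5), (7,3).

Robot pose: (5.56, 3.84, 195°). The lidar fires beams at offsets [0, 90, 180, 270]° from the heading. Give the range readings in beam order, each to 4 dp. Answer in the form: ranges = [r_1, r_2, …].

beam 1: φ=0°, α=195°
  dir = (cos 195°, sin 195°) = (-0.9659, -0.2588); from cell (5,3)
  next x-line at t=0.5798, next y-line at t=3.2455; Δt_x=1.0353, Δt_y=3.8637
    x: enter (4,3) at t=0.5798 ← occupied
  → r_1 = 0.5798
beam 2: φ=90°, α=285°
  dir = (cos 285°, sin 285°) = (0.2588, -0.9659); from cell (5,3)
  next x-line at t=1.7000, next y-line at t=0.8696; Δt_x=3.8637, Δt_y=1.0353
    y: enter (5,2) at t=0.8696
    x: enter (6,2) at t=1.7000
    y: enter (6,1) at t=1.9049 ← occupied
  → r_2 = 1.9049
beam 3: φ=180°, α=15°
  dir = (cos 15°, sin 15°) = (0.9659, 0.2588); from cell (5,3)
  next x-line at t=0.4555, next y-line at t=0.6182; Δt_x=1.0353, Δt_y=3.8637
    x: enter (6,3) at t=0.4555
    y: enter (6,4) at t=0.6182
    x: enter (7,4) at t=1.4908
    x: enter (8,4) at t=2.5261 ← occupied
  → r_3 = 2.5261
beam 4: φ=270°, α=105°
  dir = (cos 105°, sin 105°) = (-0.2588, 0.9659); from cell (5,3)
  next x-line at t=2.1637, next y-line at t=0.1656; Δt_x=3.8637, Δt_y=1.0353
    y: enter (5,4) at t=0.1656
    y: enter (5,5) at t=1.2009
    x: enter (4,5) at t=2.1637
    y: enter (4,6) at t=2.2362 ← occupied
  → r_4 = 2.2362

ranges = [0.5798, 1.9049, 2.5261, 2.2362]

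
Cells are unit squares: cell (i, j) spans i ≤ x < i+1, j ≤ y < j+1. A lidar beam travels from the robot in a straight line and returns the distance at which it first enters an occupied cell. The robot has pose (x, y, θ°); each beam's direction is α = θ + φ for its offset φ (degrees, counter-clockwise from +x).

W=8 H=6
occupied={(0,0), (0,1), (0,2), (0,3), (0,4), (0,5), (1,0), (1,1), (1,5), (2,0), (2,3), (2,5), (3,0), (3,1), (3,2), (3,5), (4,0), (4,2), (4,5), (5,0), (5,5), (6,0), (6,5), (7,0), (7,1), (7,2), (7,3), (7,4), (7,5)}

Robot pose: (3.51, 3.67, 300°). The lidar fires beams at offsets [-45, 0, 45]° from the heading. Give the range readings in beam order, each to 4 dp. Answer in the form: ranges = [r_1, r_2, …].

beam 1: φ=-45°, α=255°
  d=(-0.2588,-0.9659)  start (3,3)  tX=1.9705 tY=0.6936  stride 1/|dx|=3.8637 1/|dy|=1.0353
    cross y-line → (3,2), t=0.6936 (wall)
  → r_1 = 0.6936
beam 2: φ=0°, α=300°
  d=(0.5000,-0.8660)  start (3,3)  tX=0.9800 tY=0.7736  stride 1/|dx|=2.0000 1/|dy|=1.1547
    cross y-line → (3,2), t=0.7736 (wall)
  → r_2 = 0.7736
beam 3: φ=45°, α=345°
  d=(0.9659,-0.2588)  start (3,3)  tX=0.5073 tY=2.5887  stride 1/|dx|=1.0353 1/|dy|=3.8637
    cross x-line → (4,3), t=0.5073
    cross x-line → (5,3), t=1.5426
    cross x-line → (6,3), t=2.5778
    cross y-line → (6,2), t=2.5887
    cross x-line → (7,2), t=3.6131 (wall)
  → r_3 = 3.6131

ranges = [0.6936, 0.7736, 3.6131]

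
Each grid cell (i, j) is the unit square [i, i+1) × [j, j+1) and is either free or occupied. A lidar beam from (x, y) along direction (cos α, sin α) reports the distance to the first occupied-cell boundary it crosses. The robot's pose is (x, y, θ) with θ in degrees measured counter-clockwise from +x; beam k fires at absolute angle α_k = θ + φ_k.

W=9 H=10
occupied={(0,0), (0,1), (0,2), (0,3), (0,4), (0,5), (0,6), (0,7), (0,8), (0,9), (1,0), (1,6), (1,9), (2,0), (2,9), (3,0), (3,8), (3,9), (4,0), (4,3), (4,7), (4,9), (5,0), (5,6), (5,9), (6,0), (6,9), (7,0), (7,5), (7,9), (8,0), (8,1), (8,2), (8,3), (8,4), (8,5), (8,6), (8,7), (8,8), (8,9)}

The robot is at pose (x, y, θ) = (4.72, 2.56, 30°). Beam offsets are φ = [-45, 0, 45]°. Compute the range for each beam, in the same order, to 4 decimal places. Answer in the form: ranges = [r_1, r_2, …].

beam 1: φ=-45°, α=345°
  d=(0.9659,-0.2588)  start (4,2)  tX=0.2899 tY=2.1637  stride 1/|dx|=1.0353 1/|dy|=3.8637
    cross x-line → (5,2), t=0.2899
    cross x-line → (6,2), t=1.3252
    cross y-line → (6,1), t=2.1637
    cross x-line → (7,1), t=2.3604
    cross x-line → (8,1), t=3.3957 (wall)
  → r_1 = 3.3957
beam 2: φ=0°, α=30°
  d=(0.8660,0.5000)  start (4,2)  tX=0.3233 tY=0.8800  stride 1/|dx|=1.1547 1/|dy|=2.0000
    cross x-line → (5,2), t=0.3233
    cross y-line → (5,3), t=0.8800
    cross x-line → (6,3), t=1.4780
    cross x-line → (7,3), t=2.6327
    cross y-line → (7,4), t=2.8800
    cross x-line → (8,4), t=3.7874 (wall)
  → r_2 = 3.7874
beam 3: φ=45°, α=75°
  d=(0.2588,0.9659)  start (4,2)  tX=1.0818 tY=0.4555  stride 1/|dx|=3.8637 1/|dy|=1.0353
    cross y-line → (4,3), t=0.4555 (wall)
  → r_3 = 0.4555

ranges = [3.3957, 3.7874, 0.4555]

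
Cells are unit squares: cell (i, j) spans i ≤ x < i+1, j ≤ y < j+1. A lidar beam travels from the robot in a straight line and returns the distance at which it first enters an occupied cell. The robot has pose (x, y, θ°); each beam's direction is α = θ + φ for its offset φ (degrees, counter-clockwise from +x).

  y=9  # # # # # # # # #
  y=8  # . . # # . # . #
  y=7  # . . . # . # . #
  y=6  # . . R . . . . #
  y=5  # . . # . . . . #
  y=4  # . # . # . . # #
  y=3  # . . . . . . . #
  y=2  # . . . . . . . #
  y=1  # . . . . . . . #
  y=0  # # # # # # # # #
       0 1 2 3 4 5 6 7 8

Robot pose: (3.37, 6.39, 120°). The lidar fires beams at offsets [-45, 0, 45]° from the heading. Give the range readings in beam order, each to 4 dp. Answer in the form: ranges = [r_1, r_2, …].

beam 1: φ=-45°, α=75°
  dir = (cos 75°, sin 75°) = (0.2588, 0.9659); from cell (3,6)
  next x-line at t=2.4341, next y-line at t=0.6315; Δt_x=3.8637, Δt_y=1.0353
    y: enter (3,7) at t=0.6315
    y: enter (3,8) at t=1.6668 ← occupied
  → r_1 = 1.6668
beam 2: φ=0°, α=120°
  dir = (cos 120°, sin 120°) = (-0.5000, 0.8660); from cell (3,6)
  next x-line at t=0.7400, next y-line at t=0.7044; Δt_x=2.0000, Δt_y=1.1547
    y: enter (3,7) at t=0.7044
    x: enter (2,7) at t=0.7400
    y: enter (2,8) at t=1.8591
    x: enter (1,8) at t=2.7400
    y: enter (1,9) at t=3.0138 ← occupied
  → r_2 = 3.0138
beam 3: φ=45°, α=165°
  dir = (cos 165°, sin 165°) = (-0.9659, 0.2588); from cell (3,6)
  next x-line at t=0.3831, next y-line at t=2.3569; Δt_x=1.0353, Δt_y=3.8637
    x: enter (2,6) at t=0.3831
    x: enter (1,6) at t=1.4183
    y: enter (1,7) at t=2.3569
    x: enter (0,7) at t=2.4536 ← occupied
  → r_3 = 2.4536

ranges = [1.6668, 3.0138, 2.4536]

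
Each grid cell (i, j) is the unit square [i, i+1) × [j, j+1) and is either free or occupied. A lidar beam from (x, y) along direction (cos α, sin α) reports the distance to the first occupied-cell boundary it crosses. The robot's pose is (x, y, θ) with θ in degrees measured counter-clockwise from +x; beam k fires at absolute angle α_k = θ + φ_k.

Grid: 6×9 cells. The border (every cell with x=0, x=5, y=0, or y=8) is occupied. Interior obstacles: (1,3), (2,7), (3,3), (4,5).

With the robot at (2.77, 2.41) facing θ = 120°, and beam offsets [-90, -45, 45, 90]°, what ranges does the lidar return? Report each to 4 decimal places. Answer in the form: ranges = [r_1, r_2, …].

beam 1: φ=-90°, α=30°
  dir = (cos 30°, sin 30°) = (0.8660, 0.5000); from cell (2,2)
  next x-line at t=0.2656, next y-line at t=1.1800; Δt_x=1.1547, Δt_y=2.0000
    x: enter (3,2) at t=0.2656
    y: enter (3,3) at t=1.1800 ← occupied
  → r_1 = 1.1800
beam 2: φ=-45°, α=75°
  dir = (cos 75°, sin 75°) = (0.2588, 0.9659); from cell (2,2)
  next x-line at t=0.8887, next y-line at t=0.6108; Δt_x=3.8637, Δt_y=1.0353
    y: enter (2,3) at t=0.6108
    x: enter (3,3) at t=0.8887 ← occupied
  → r_2 = 0.8887
beam 3: φ=45°, α=165°
  dir = (cos 165°, sin 165°) = (-0.9659, 0.2588); from cell (2,2)
  next x-line at t=0.7972, next y-line at t=2.2796; Δt_x=1.0353, Δt_y=3.8637
    x: enter (1,2) at t=0.7972
    x: enter (0,2) at t=1.8324 ← occupied
  → r_3 = 1.8324
beam 4: φ=90°, α=210°
  dir = (cos 210°, sin 210°) = (-0.8660, -0.5000); from cell (2,2)
  next x-line at t=0.8891, next y-line at t=0.8200; Δt_x=1.1547, Δt_y=2.0000
    y: enter (2,1) at t=0.8200
    x: enter (1,1) at t=0.8891
    x: enter (0,1) at t=2.0438 ← occupied
  → r_4 = 2.0438

ranges = [1.1800, 0.8887, 1.8324, 2.0438]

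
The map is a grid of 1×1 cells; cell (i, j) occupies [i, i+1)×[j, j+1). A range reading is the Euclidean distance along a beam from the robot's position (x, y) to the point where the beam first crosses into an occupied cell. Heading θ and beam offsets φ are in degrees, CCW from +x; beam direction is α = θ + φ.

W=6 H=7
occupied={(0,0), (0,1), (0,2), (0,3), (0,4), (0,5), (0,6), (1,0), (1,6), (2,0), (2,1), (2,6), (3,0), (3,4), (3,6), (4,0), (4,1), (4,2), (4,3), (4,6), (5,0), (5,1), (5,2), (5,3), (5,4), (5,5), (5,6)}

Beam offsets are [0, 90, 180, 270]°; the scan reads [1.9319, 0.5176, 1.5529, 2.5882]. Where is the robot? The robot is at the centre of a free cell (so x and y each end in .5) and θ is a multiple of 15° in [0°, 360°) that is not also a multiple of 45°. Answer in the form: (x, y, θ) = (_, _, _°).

(x, y, θ) = (1.5, 2.5, 105°)

The pose lattice has 15·16 = 240 candidates. Test each by forward raycasting.
  (3.5, 2.5, 300°): beam 1 = 1.0000 ≠ 1.9319 ✗
  (3.5, 2.5, 240°): beam 1 = 1.0000 ≠ 1.9319 ✗
  (4.5, 4.5, 75°): beam 1 = 1.5529 ≠ 1.9319 ✗
  (1.5, 2.5, 15°): beam 1 = 2.5882 ≠ 1.9319 ✗
  …
  (1.5, 2.5, 105°): r_1=1.9319, r_2=0.5176, r_3=1.5529, r_4=2.5882 — all match ✓
Unique over the lattice → pose = (1.5, 2.5, 105°).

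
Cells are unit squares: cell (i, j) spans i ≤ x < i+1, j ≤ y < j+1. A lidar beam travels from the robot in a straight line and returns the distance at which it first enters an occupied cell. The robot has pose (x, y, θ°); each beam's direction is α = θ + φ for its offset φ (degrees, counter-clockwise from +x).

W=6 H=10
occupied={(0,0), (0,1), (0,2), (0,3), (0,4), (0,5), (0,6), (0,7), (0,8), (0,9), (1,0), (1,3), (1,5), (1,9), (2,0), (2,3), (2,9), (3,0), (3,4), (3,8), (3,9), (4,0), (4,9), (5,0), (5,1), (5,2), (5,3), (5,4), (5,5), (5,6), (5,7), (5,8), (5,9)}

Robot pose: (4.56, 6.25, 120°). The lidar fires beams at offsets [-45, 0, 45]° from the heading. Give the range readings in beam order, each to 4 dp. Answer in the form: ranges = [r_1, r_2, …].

ranges = [1.7000, 2.0207, 3.6856]

beam 1: φ=-45°, α=75°
  cosα=0.2588 sinα=0.9659 | (4,6) | tMaxX 1.7000 tMaxY 0.7765 | tΔX 3.8637 tΔY 1.0353
    t=0.7765 [y] (4,7)
    t=1.7000 [x] (5,7) — stop
  → r_1 = 1.7000
beam 2: φ=0°, α=120°
  cosα=-0.5000 sinα=0.8660 | (4,6) | tMaxX 1.1200 tMaxY 0.8660 | tΔX 2.0000 tΔY 1.1547
    t=0.8660 [y] (4,7)
    t=1.1200 [x] (3,7)
    t=2.0207 [y] (3,8) — stop
  → r_2 = 2.0207
beam 3: φ=45°, α=165°
  cosα=-0.9659 sinα=0.2588 | (4,6) | tMaxX 0.5798 tMaxY 2.8978 | tΔX 1.0353 tΔY 3.8637
    t=0.5798 [x] (3,6)
    t=1.6150 [x] (2,6)
    t=2.6503 [x] (1,6)
    t=2.8978 [y] (1,7)
    t=3.6856 [x] (0,7) — stop
  → r_3 = 3.6856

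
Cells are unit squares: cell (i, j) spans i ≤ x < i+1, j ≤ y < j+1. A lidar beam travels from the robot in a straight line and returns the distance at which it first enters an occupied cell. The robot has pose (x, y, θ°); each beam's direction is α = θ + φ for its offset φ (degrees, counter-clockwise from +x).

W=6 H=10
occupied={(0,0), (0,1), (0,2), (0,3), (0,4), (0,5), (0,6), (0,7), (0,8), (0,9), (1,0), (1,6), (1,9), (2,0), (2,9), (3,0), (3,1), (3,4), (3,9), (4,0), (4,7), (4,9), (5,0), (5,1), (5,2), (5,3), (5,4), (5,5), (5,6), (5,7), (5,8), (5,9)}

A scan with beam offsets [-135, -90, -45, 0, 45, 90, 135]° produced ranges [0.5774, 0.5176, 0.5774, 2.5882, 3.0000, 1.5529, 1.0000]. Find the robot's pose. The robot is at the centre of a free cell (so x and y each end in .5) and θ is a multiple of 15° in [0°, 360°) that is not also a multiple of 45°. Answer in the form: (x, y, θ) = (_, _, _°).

(x, y, θ) = (2.5, 1.5, 75°)

The pose lattice has 28·16 = 448 candidates. Test each by forward raycasting.
  (2.5, 4.5, 60°): beam 1 = 2.5882 ≠ 0.5774 ✗
  (3.5, 2.5, 150°): beam 1 = 1.5529 ≠ 0.5774 ✗
  (3.5, 3.5, 240°): beam 1 = 0.5176 ≠ 0.5774 ✗
  (2.5, 6.5, 60°): beam 1 = 1.9319 ≠ 0.5774 ✗
  …
  (2.5, 1.5, 75°): r_1=0.5774, r_2=0.5176, r_3=0.5774, r_4=2.5882, r_5=3.0000, r_6=1.5529, r_7=1.0000 — all match ✓
No second candidate reproduces the full scan.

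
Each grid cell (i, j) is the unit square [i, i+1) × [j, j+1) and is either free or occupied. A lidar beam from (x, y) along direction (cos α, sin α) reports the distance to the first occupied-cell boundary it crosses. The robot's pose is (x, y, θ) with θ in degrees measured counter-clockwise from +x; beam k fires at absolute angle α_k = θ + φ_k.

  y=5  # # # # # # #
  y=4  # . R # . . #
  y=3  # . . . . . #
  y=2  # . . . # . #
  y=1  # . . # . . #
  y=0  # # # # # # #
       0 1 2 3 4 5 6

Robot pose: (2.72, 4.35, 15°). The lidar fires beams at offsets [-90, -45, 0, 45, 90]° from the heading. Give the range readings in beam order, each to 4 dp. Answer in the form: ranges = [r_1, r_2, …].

beam 1: φ=-90°, α=285°
  cosα=0.2588 sinα=-0.9659 | (2,4) | tMaxX 1.0818 tMaxY 0.3623 | tΔX 3.8637 tΔY 1.0353
    t=0.3623 [y] (2,3)
    t=1.0818 [x] (3,3)
    t=1.3976 [y] (3,2)
    t=2.4329 [y] (3,1) — stop
  → r_1 = 2.4329
beam 2: φ=-45°, α=330°
  cosα=0.8660 sinα=-0.5000 | (2,4) | tMaxX 0.3233 tMaxY 0.7000 | tΔX 1.1547 tΔY 2.0000
    t=0.3233 [x] (3,4) — stop
  → r_2 = 0.3233
beam 3: φ=0°, α=15°
  cosα=0.9659 sinα=0.2588 | (2,4) | tMaxX 0.2899 tMaxY 2.5114 | tΔX 1.0353 tΔY 3.8637
    t=0.2899 [x] (3,4) — stop
  → r_3 = 0.2899
beam 4: φ=45°, α=60°
  cosα=0.5000 sinα=0.8660 | (2,4) | tMaxX 0.5600 tMaxY 0.7506 | tΔX 2.0000 tΔY 1.1547
    t=0.5600 [x] (3,4) — stop
  → r_4 = 0.5600
beam 5: φ=90°, α=105°
  cosα=-0.2588 sinα=0.9659 | (2,4) | tMaxX 2.7819 tMaxY 0.6729 | tΔX 3.8637 tΔY 1.0353
    t=0.6729 [y] (2,5) — stop
  → r_5 = 0.6729

ranges = [2.4329, 0.3233, 0.2899, 0.5600, 0.6729]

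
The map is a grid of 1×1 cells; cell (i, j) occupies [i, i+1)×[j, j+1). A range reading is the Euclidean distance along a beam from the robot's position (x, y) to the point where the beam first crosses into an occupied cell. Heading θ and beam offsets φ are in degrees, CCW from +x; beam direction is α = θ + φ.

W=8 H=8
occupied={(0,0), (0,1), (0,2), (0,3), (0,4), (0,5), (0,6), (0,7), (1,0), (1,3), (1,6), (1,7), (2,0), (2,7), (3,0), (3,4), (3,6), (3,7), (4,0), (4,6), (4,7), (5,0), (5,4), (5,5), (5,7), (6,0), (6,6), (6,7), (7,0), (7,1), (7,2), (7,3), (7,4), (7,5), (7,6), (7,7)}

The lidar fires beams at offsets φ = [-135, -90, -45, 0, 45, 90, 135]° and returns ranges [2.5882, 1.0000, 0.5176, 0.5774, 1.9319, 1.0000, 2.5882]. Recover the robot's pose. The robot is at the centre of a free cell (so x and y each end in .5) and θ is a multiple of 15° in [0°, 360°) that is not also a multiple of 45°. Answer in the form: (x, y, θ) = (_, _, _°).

(x, y, θ) = (6.5, 3.5, 30°)

Candidates: 28 free-cell centres × 16 headings = 448 poses. Raycast each; keep the one whose scan matches to 4 dp.
  (2.5, 1.5, 60°): beam 1 = 0.5176 ≠ 2.5882 ✗
  (6.5, 1.5, 240°): beam 2 = 6.3509 ≠ 1.0000 ✗
  (6.5, 4.5, 75°): beam 1 = 1.0000 ≠ 2.5882 ✗
  …
  (6.5, 3.5, 30°): r_1=2.5882, r_2=1.0000, r_3=0.5176, r_4=0.5774, r_5=1.9319, r_6=1.0000, r_7=2.5882 — all match ✓
Only this pose fits every beam.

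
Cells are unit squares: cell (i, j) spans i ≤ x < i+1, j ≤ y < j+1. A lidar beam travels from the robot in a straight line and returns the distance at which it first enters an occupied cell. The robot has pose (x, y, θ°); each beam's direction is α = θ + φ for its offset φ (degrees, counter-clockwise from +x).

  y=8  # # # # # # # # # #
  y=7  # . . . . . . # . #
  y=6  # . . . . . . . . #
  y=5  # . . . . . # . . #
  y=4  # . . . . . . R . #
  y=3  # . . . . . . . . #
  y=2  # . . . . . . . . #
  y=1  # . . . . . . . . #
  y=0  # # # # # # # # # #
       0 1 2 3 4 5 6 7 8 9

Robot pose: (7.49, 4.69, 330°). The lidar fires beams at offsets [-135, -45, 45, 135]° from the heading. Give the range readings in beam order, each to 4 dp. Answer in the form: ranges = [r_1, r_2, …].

beam 1: φ=-135°, α=195°
  d=(-0.9659,-0.2588)  start (7,4)  tX=0.5073 tY=2.6660  stride 1/|dx|=1.0353 1/|dy|=3.8637
    cross x-line → (6,4), t=0.5073
    cross x-line → (5,4), t=1.5426
    cross x-line → (4,4), t=2.5778
    cross y-line → (4,3), t=2.6660
    cross x-line → (3,3), t=3.6131
    cross x-line → (2,3), t=4.6484
    cross x-line → (1,3), t=5.6837
    cross y-line → (1,2), t=6.5297
    cross x-line → (0,2), t=6.7189 (wall)
  → r_1 = 6.7189
beam 2: φ=-45°, α=285°
  d=(0.2588,-0.9659)  start (7,4)  tX=1.9705 tY=0.7143  stride 1/|dx|=3.8637 1/|dy|=1.0353
    cross y-line → (7,3), t=0.7143
    cross y-line → (7,2), t=1.7496
    cross x-line → (8,2), t=1.9705
    cross y-line → (8,1), t=2.7849
    cross y-line → (8,0), t=3.8202 (wall)
  → r_2 = 3.8202
beam 3: φ=45°, α=15°
  d=(0.9659,0.2588)  start (7,4)  tX=0.5280 tY=1.1977  stride 1/|dx|=1.0353 1/|dy|=3.8637
    cross x-line → (8,4), t=0.5280
    cross y-line → (8,5), t=1.1977
    cross x-line → (9,5), t=1.5633 (wall)
  → r_3 = 1.5633
beam 4: φ=135°, α=105°
  d=(-0.2588,0.9659)  start (7,4)  tX=1.8932 tY=0.3209  stride 1/|dx|=3.8637 1/|dy|=1.0353
    cross y-line → (7,5), t=0.3209
    cross y-line → (7,6), t=1.3562
    cross x-line → (6,6), t=1.8932
    cross y-line → (6,7), t=2.3915
    cross y-line → (6,8), t=3.4268 (wall)
  → r_4 = 3.4268

ranges = [6.7189, 3.8202, 1.5633, 3.4268]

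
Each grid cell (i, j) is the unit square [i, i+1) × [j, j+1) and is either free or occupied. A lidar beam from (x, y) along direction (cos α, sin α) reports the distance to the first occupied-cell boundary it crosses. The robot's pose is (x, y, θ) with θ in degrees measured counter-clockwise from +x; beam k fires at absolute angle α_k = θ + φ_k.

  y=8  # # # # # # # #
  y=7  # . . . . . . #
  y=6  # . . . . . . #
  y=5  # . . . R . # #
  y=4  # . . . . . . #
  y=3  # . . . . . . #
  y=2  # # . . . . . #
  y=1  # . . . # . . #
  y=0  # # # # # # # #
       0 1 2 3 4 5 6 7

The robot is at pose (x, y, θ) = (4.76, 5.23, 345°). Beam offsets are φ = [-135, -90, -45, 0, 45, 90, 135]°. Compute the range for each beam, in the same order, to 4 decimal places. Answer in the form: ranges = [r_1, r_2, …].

beam 1: φ=-135°, α=210°
  dir = (cos 210°, sin 210°) = (-0.8660, -0.5000); from cell (4,5)
  next x-line at t=0.8776, next y-line at t=0.4600; Δt_x=1.1547, Δt_y=2.0000
    y: enter (4,4) at t=0.4600
    x: enter (3,4) at t=0.8776
    x: enter (2,4) at t=2.0323
    y: enter (2,3) at t=2.4600
    x: enter (1,3) at t=3.1870
    x: enter (0,3) at t=4.3417 ← occupied
  → r_1 = 4.3417
beam 2: φ=-90°, α=255°
  dir = (cos 255°, sin 255°) = (-0.2588, -0.9659); from cell (4,5)
  next x-line at t=2.9364, next y-line at t=0.2381; Δt_x=3.8637, Δt_y=1.0353
    y: enter (4,4) at t=0.2381
    y: enter (4,3) at t=1.2734
    y: enter (4,2) at t=2.3087
    x: enter (3,2) at t=2.9364
    y: enter (3,1) at t=3.3439
    y: enter (3,0) at t=4.3792 ← occupied
  → r_2 = 4.3792
beam 3: φ=-45°, α=300°
  dir = (cos 300°, sin 300°) = (0.5000, -0.8660); from cell (4,5)
  next x-line at t=0.4800, next y-line at t=0.2656; Δt_x=2.0000, Δt_y=1.1547
    y: enter (4,4) at t=0.2656
    x: enter (5,4) at t=0.4800
    y: enter (5,3) at t=1.4203
    x: enter (6,3) at t=2.4800
    y: enter (6,2) at t=2.5750
    y: enter (6,1) at t=3.7297
    x: enter (7,1) at t=4.4800 ← occupied
  → r_3 = 4.4800
beam 4: φ=0°, α=345°
  dir = (cos 345°, sin 345°) = (0.9659, -0.2588); from cell (4,5)
  next x-line at t=0.2485, next y-line at t=0.8887; Δt_x=1.0353, Δt_y=3.8637
    x: enter (5,5) at t=0.2485
    y: enter (5,4) at t=0.8887
    x: enter (6,4) at t=1.2837
    x: enter (7,4) at t=2.3190 ← occupied
  → r_4 = 2.3190
beam 5: φ=45°, α=30°
  dir = (cos 30°, sin 30°) = (0.8660, 0.5000); from cell (4,5)
  next x-line at t=0.2771, next y-line at t=1.5400; Δt_x=1.1547, Δt_y=2.0000
    x: enter (5,5) at t=0.2771
    x: enter (6,5) at t=1.4318 ← occupied
  → r_5 = 1.4318
beam 6: φ=90°, α=75°
  dir = (cos 75°, sin 75°) = (0.2588, 0.9659); from cell (4,5)
  next x-line at t=0.9273, next y-line at t=0.7972; Δt_x=3.8637, Δt_y=1.0353
    y: enter (4,6) at t=0.7972
    x: enter (5,6) at t=0.9273
    y: enter (5,7) at t=1.8324
    y: enter (5,8) at t=2.8677 ← occupied
  → r_6 = 2.8677
beam 7: φ=135°, α=120°
  dir = (cos 120°, sin 120°) = (-0.5000, 0.8660); from cell (4,5)
  next x-line at t=1.5200, next y-line at t=0.8891; Δt_x=2.0000, Δt_y=1.1547
    y: enter (4,6) at t=0.8891
    x: enter (3,6) at t=1.5200
    y: enter (3,7) at t=2.0438
    y: enter (3,8) at t=3.1985 ← occupied
  → r_7 = 3.1985

ranges = [4.3417, 4.3792, 4.4800, 2.3190, 1.4318, 2.8677, 3.1985]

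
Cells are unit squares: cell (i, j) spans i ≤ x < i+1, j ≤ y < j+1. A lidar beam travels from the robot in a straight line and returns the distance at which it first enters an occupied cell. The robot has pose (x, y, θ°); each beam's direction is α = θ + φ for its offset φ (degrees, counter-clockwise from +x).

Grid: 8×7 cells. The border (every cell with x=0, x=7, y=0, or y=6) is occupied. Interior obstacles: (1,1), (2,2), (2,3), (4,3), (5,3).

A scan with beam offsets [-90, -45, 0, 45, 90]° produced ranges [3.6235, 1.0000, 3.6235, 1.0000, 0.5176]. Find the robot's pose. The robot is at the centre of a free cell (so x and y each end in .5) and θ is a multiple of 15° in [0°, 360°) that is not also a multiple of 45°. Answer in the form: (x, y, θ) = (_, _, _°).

(x, y, θ) = (3.5, 2.5, 75°)

Enumerate (i+0.5, j+0.5, θ) over the 25 free cells and 16 admissible headings. For each, cast all 5 beams and compare to the given ranges.
  (2.5, 4.5, 300°): beam 1 = 1.7321 ≠ 3.6235 ✗
  (4.5, 2.5, 75°): beam 1 = 2.5882 ≠ 3.6235 ✗
  (2.5, 4.5, 195°): beam 1 = 1.5529 ≠ 3.6235 ✗
  (1.5, 4.5, 240°): beam 1 = 0.5774 ≠ 3.6235 ✗
  …
  (3.5, 2.5, 75°): r_1=3.6235, r_2=1.0000, r_3=3.6235, r_4=1.0000, r_5=0.5176 — all match ✓
Only this pose fits every beam.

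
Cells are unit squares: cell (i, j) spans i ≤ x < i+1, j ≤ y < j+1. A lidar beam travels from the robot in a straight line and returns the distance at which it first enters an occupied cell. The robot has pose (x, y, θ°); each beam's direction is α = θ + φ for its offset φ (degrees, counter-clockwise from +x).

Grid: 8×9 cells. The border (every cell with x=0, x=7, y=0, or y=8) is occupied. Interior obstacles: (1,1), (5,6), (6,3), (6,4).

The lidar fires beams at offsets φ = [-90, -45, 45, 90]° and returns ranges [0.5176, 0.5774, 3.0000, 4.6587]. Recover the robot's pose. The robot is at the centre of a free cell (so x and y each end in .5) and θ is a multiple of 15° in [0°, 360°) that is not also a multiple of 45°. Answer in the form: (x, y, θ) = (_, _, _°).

(x, y, θ) = (1.5, 2.5, 285°)

Candidates: 38 free-cell centres × 16 headings = 608 poses. Raycast each; keep the one whose scan matches to 4 dp.
  (1.5, 4.5, 285°): beam 2 = 1.0000 ≠ 0.5774 ✗
  (3.5, 6.5, 120°): beam 1 = 3.0000 ≠ 0.5176 ✗
  (6.5, 6.5, 345°): beam 1 = 1.5529 ≠ 0.5176 ✗
  …
  (1.5, 2.5, 285°): r_1=0.5176, r_2=0.5774, r_3=3.0000, r_4=4.6587 — all match ✓
Unique over the lattice → pose = (1.5, 2.5, 285°).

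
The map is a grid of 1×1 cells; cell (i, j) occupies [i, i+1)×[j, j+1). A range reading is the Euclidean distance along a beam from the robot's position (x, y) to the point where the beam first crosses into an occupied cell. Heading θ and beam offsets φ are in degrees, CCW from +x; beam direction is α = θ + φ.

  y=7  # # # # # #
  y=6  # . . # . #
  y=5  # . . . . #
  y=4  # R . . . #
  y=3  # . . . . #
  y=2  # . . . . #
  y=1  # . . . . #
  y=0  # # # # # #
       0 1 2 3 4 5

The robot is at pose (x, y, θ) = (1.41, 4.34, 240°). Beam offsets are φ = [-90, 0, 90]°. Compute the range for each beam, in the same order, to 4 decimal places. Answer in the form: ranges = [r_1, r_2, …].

beam 1: φ=-90°, α=150°
  dir = (cos 150°, sin 150°) = (-0.8660, 0.5000); from cell (1,4)
  next x-line at t=0.4734, next y-line at t=1.3200; Δt_x=1.1547, Δt_y=2.0000
    x: enter (0,4) at t=0.4734 ← occupied
  → r_1 = 0.4734
beam 2: φ=0°, α=240°
  dir = (cos 240°, sin 240°) = (-0.5000, -0.8660); from cell (1,4)
  next x-line at t=0.8200, next y-line at t=0.3926; Δt_x=2.0000, Δt_y=1.1547
    y: enter (1,3) at t=0.3926
    x: enter (0,3) at t=0.8200 ← occupied
  → r_2 = 0.8200
beam 3: φ=90°, α=330°
  dir = (cos 330°, sin 330°) = (0.8660, -0.5000); from cell (1,4)
  next x-line at t=0.6813, next y-line at t=0.6800; Δt_x=1.1547, Δt_y=2.0000
    y: enter (1,3) at t=0.6800
    x: enter (2,3) at t=0.6813
    x: enter (3,3) at t=1.8360
    y: enter (3,2) at t=2.6800
    x: enter (4,2) at t=2.9907
    x: enter (5,2) at t=4.1454 ← occupied
  → r_3 = 4.1454

ranges = [0.4734, 0.8200, 4.1454]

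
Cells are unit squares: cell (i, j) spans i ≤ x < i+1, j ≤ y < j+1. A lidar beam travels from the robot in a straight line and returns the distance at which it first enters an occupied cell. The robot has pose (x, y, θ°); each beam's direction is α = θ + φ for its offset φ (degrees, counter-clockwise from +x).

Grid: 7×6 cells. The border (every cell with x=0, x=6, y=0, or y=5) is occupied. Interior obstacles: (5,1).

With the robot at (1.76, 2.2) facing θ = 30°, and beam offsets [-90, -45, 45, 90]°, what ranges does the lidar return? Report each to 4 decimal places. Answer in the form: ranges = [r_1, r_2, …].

beam 1: φ=-90°, α=300°
  direction (0.5000, -0.8660); cell (1,2); t to first gridline: x 0.4800, y 0.2309 (then +2.0000 / +1.1547)
    (1,1) via y @ 0.2309
    (2,1) via x @ 0.4800
    (2,0) via y @ 1.3856  # hit
  → r_1 = 1.3856
beam 2: φ=-45°, α=345°
  direction (0.9659, -0.2588); cell (1,2); t to first gridline: x 0.2485, y 0.7727 (then +1.0353 / +3.8637)
    (2,2) via x @ 0.2485
    (2,1) via y @ 0.7727
    (3,1) via x @ 1.2837
    (4,1) via x @ 2.3190
    (5,1) via x @ 3.3543  # hit
  → r_2 = 3.3543
beam 3: φ=45°, α=75°
  direction (0.2588, 0.9659); cell (1,2); t to first gridline: x 0.9273, y 0.8282 (then +3.8637 / +1.0353)
    (1,3) via y @ 0.8282
    (2,3) via x @ 0.9273
    (2,4) via y @ 1.8635
    (2,5) via y @ 2.8988  # hit
  → r_3 = 2.8988
beam 4: φ=90°, α=120°
  direction (-0.5000, 0.8660); cell (1,2); t to first gridline: x 1.5200, y 0.9238 (then +2.0000 / +1.1547)
    (1,3) via y @ 0.9238
    (0,3) via x @ 1.5200  # hit
  → r_4 = 1.5200

ranges = [1.3856, 3.3543, 2.8988, 1.5200]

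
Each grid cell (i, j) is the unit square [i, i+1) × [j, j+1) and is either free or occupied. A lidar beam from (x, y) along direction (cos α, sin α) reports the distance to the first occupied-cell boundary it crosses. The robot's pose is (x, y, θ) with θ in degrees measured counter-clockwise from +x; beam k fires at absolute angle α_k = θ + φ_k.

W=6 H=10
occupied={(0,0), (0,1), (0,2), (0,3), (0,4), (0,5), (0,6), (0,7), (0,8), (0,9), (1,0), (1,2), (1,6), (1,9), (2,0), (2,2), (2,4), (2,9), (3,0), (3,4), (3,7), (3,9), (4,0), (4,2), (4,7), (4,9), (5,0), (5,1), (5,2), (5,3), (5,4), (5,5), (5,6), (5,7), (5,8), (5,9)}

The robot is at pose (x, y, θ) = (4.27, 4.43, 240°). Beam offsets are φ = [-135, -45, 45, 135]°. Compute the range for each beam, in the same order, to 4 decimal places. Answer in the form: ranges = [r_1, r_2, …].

ranges = [2.6607, 0.2795, 1.4804, 0.7558]

beam 1: φ=-135°, α=105°
  cosα=-0.2588 sinα=0.9659 | (4,4) | tMaxX 1.0432 tMaxY 0.5901 | tΔX 3.8637 tΔY 1.0353
    t=0.5901 [y] (4,5)
    t=1.0432 [x] (3,5)
    t=1.6254 [y] (3,6)
    t=2.6607 [y] (3,7) — stop
  → r_1 = 2.6607
beam 2: φ=-45°, α=195°
  cosα=-0.9659 sinα=-0.2588 | (4,4) | tMaxX 0.2795 tMaxY 1.6614 | tΔX 1.0353 tΔY 3.8637
    t=0.2795 [x] (3,4) — stop
  → r_2 = 0.2795
beam 3: φ=45°, α=285°
  cosα=0.2588 sinα=-0.9659 | (4,4) | tMaxX 2.8205 tMaxY 0.4452 | tΔX 3.8637 tΔY 1.0353
    t=0.4452 [y] (4,3)
    t=1.4804 [y] (4,2) — stop
  → r_3 = 1.4804
beam 4: φ=135°, α=15°
  cosα=0.9659 sinα=0.2588 | (4,4) | tMaxX 0.7558 tMaxY 2.2023 | tΔX 1.0353 tΔY 3.8637
    t=0.7558 [x] (5,4) — stop
  → r_4 = 0.7558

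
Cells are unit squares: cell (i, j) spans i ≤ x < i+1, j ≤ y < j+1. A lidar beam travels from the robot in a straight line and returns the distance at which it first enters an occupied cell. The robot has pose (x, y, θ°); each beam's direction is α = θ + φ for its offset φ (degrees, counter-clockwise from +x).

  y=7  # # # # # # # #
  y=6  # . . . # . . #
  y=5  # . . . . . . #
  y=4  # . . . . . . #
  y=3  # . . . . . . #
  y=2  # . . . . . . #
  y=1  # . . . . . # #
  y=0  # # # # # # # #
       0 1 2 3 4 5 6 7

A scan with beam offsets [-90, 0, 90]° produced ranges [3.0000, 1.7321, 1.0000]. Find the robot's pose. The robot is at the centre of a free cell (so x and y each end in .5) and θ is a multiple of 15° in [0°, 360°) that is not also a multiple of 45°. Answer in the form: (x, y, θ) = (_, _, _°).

The pose lattice has 34·16 = 544 candidates. Test each by forward raycasting.
  (6.5, 4.5, 75°): beam 1 = 0.5176 ≠ 3.0000 ✗
  (5.5, 5.5, 240°): beam 1 = 1.0000 ≠ 3.0000 ✗
  (5.5, 1.5, 150°): beam 2 = 5.1962 ≠ 1.7321 ✗
  (5.5, 1.5, 75°): beam 1 = 0.5176 ≠ 3.0000 ✗
  …
  (5.5, 5.5, 30°): r_1=3.0000, r_2=1.7321, r_3=1.0000 — all match ✓
Unique over the lattice → pose = (5.5, 5.5, 30°).

(x, y, θ) = (5.5, 5.5, 30°)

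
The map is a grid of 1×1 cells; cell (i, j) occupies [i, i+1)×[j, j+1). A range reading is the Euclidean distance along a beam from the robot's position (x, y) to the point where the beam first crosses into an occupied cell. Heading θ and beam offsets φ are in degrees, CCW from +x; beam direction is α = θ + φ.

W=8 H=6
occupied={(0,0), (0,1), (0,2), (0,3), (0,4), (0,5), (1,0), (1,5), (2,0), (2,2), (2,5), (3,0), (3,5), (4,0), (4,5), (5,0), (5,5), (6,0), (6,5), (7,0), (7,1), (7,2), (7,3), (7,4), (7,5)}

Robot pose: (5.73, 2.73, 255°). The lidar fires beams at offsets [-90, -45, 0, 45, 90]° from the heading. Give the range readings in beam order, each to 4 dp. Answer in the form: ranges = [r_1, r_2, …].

ranges = [4.8969, 3.4600, 1.7910, 1.9976, 1.3148]

beam 1: φ=-90°, α=165°
  direction (-0.9659, 0.2588); cell (5,2); t to first gridline: x 0.7558, y 1.0432 (then +1.0353 / +3.8637)
    (4,2) via x @ 0.7558
    (4,3) via y @ 1.0432
    (3,3) via x @ 1.7910
    (2,3) via x @ 2.8263
    (1,3) via x @ 3.8616
    (0,3) via x @ 4.8969  # hit
  → r_1 = 4.8969
beam 2: φ=-45°, α=210°
  direction (-0.8660, -0.5000); cell (5,2); t to first gridline: x 0.8429, y 1.4600 (then +1.1547 / +2.0000)
    (4,2) via x @ 0.8429
    (4,1) via y @ 1.4600
    (3,1) via x @ 1.9976
    (2,1) via x @ 3.1523
    (2,0) via y @ 3.4600  # hit
  → r_2 = 3.4600
beam 3: φ=0°, α=255°
  direction (-0.2588, -0.9659); cell (5,2); t to first gridline: x 2.8205, y 0.7558 (then +3.8637 / +1.0353)
    (5,1) via y @ 0.7558
    (5,0) via y @ 1.7910  # hit
  → r_3 = 1.7910
beam 4: φ=45°, α=300°
  direction (0.5000, -0.8660); cell (5,2); t to first gridline: x 0.5400, y 0.8429 (then +2.0000 / +1.1547)
    (6,2) via x @ 0.5400
    (6,1) via y @ 0.8429
    (6,0) via y @ 1.9976  # hit
  → r_4 = 1.9976
beam 5: φ=90°, α=345°
  direction (0.9659, -0.2588); cell (5,2); t to first gridline: x 0.2795, y 2.8205 (then +1.0353 / +3.8637)
    (6,2) via x @ 0.2795
    (7,2) via x @ 1.3148  # hit
  → r_5 = 1.3148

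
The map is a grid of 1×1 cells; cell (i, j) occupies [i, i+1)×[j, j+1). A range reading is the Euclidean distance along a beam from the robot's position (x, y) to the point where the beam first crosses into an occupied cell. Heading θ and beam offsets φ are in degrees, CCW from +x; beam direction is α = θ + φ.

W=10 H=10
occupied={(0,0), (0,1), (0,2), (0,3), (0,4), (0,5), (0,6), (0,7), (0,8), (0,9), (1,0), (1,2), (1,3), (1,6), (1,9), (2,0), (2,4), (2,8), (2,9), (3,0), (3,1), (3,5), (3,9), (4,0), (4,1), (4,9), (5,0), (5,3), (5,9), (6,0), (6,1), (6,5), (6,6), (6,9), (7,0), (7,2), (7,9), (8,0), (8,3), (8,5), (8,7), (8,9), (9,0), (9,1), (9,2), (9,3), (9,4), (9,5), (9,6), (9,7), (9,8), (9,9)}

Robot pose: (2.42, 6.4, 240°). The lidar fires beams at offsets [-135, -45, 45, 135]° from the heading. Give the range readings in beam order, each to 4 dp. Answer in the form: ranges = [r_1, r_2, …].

ranges = [2.6917, 0.4348, 1.4494, 5.7768]

beam 1: φ=-135°, α=105°
  direction (-0.2588, 0.9659); cell (2,6); t to first gridline: x 1.6228, y 0.6212 (then +3.8637 / +1.0353)
    (2,7) via y @ 0.6212
    (1,7) via x @ 1.6228
    (1,8) via y @ 1.6564
    (1,9) via y @ 2.6917  # hit
  → r_1 = 2.6917
beam 2: φ=-45°, α=195°
  direction (-0.9659, -0.2588); cell (2,6); t to first gridline: x 0.4348, y 1.5455 (then +1.0353 / +3.8637)
    (1,6) via x @ 0.4348  # hit
  → r_2 = 0.4348
beam 3: φ=45°, α=285°
  direction (0.2588, -0.9659); cell (2,6); t to first gridline: x 2.2409, y 0.4141 (then +3.8637 / +1.0353)
    (2,5) via y @ 0.4141
    (2,4) via y @ 1.4494  # hit
  → r_3 = 1.4494
beam 4: φ=135°, α=15°
  direction (0.9659, 0.2588); cell (2,6); t to first gridline: x 0.6005, y 2.3182 (then +1.0353 / +3.8637)
    (3,6) via x @ 0.6005
    (4,6) via x @ 1.6357
    (4,7) via y @ 2.3182
    (5,7) via x @ 2.6710
    (6,7) via x @ 3.7063
    (7,7) via x @ 4.7416
    (8,7) via x @ 5.7768  # hit
  → r_4 = 5.7768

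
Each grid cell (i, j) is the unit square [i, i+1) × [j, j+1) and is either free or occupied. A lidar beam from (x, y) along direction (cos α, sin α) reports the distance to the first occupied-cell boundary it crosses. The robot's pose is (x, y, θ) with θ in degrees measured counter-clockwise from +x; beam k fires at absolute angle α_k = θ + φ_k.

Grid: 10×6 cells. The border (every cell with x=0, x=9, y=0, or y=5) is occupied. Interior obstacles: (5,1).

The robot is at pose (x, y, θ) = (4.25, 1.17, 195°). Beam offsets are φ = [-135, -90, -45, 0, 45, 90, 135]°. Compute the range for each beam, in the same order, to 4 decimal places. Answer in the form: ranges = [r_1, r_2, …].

beam 1: φ=-135°, α=60°
  cosα=0.5000 sinα=0.8660 | (4,1) | tMaxX 1.5000 tMaxY 0.9584 | tΔX 2.0000 tΔY 1.1547
    t=0.9584 [y] (4,2)
    t=1.5000 [x] (5,2)
    t=2.1131 [y] (5,3)
    t=3.2678 [y] (5,4)
    t=3.5000 [x] (6,4)
    t=4.4225 [y] (6,5) — stop
  → r_1 = 4.4225
beam 2: φ=-90°, α=105°
  cosα=-0.2588 sinα=0.9659 | (4,1) | tMaxX 0.9659 tMaxY 0.8593 | tΔX 3.8637 tΔY 1.0353
    t=0.8593 [y] (4,2)
    t=0.9659 [x] (3,2)
    t=1.8946 [y] (3,3)
    t=2.9298 [y] (3,4)
    t=3.9651 [y] (3,5) — stop
  → r_2 = 3.9651
beam 3: φ=-45°, α=150°
  cosα=-0.8660 sinα=0.5000 | (4,1) | tMaxX 0.2887 tMaxY 1.6600 | tΔX 1.1547 tΔY 2.0000
    t=0.2887 [x] (3,1)
    t=1.4434 [x] (2,1)
    t=1.6600 [y] (2,2)
    t=2.5981 [x] (1,2)
    t=3.6600 [y] (1,3)
    t=3.7528 [x] (0,3) — stop
  → r_3 = 3.7528
beam 4: φ=0°, α=195°
  cosα=-0.9659 sinα=-0.2588 | (4,1) | tMaxX 0.2588 tMaxY 0.6568 | tΔX 1.0353 tΔY 3.8637
    t=0.2588 [x] (3,1)
    t=0.6568 [y] (3,0) — stop
  → r_4 = 0.6568
beam 5: φ=45°, α=240°
  cosα=-0.5000 sinα=-0.8660 | (4,1) | tMaxX 0.5000 tMaxY 0.1963 | tΔX 2.0000 tΔY 1.1547
    t=0.1963 [y] (4,0) — stop
  → r_5 = 0.1963
beam 6: φ=90°, α=285°
  cosα=0.2588 sinα=-0.9659 | (4,1) | tMaxX 2.8978 tMaxY 0.1760 | tΔX 3.8637 tΔY 1.0353
    t=0.1760 [y] (4,0) — stop
  → r_6 = 0.1760
beam 7: φ=135°, α=330°
  cosα=0.8660 sinα=-0.5000 | (4,1) | tMaxX 0.8660 tMaxY 0.3400 | tΔX 1.1547 tΔY 2.0000
    t=0.3400 [y] (4,0) — stop
  → r_7 = 0.3400

ranges = [4.4225, 3.9651, 3.7528, 0.6568, 0.1963, 0.1760, 0.3400]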